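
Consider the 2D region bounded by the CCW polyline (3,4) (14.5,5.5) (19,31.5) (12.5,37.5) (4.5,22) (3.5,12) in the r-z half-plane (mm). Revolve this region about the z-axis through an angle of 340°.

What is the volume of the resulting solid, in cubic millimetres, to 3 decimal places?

Profile (r,z), 6 vertices: (3,4) (14.5,5.5) (19,31.5) (12.5,37.5) (4.5,22) (3.5,12)
edge 0: (3,4)→(14.5,5.5)  cross = 3·5.5 − 14.5·4 = -41.5000; (r_i+r_j)·cross = 17.5·-41.5000 = -726.2500
edge 1: (14.5,5.5)→(19,31.5)  cross = 14.5·31.5 − 19·5.5 = 352.2500; (r_i+r_j)·cross = 33.5·352.2500 = 11800.3750
edge 2: (19,31.5)→(12.5,37.5)  cross = 19·37.5 − 12.5·31.5 = 318.7500; (r_i+r_j)·cross = 31.5·318.7500 = 10040.6250
edge 3: (12.5,37.5)→(4.5,22)  cross = 12.5·22 − 4.5·37.5 = 106.2500; (r_i+r_j)·cross = 17·106.2500 = 1806.2500
edge 4: (4.5,22)→(3.5,12)  cross = 4.5·12 − 3.5·22 = -23.0000; (r_i+r_j)·cross = 8·-23.0000 = -184.0000
edge 5: (3.5,12)→(3,4)  cross = 3.5·4 − 3·12 = -22.0000; (r_i+r_j)·cross = 6.5·-22.0000 = -143.0000
Σcross = 690.7500 → A = |Σcross|/2 = 345.3750 mm²
Σ(r_i+r_j)·cross = 22594.0000 → first moment M = |Σ|/6 = 3765.6667
R_c = M/A = 3765.6667/345.3750 = 10.9031 mm
θ = 340° = 5.934119 rad
V = θ·R_c·A = 5.934119·10.9031·345.3750 = 22345.916 mm³

Volume = 22345.916 mm³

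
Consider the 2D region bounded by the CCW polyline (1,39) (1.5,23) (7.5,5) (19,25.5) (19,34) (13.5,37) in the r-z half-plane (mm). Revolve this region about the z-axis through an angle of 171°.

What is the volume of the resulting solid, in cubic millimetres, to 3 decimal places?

Profile (r,z), 6 vertices: (1,39) (1.5,23) (7.5,5) (19,25.5) (19,34) (13.5,37)
edge 0: (1,39)→(1.5,23)  cross = 1·23 − 1.5·39 = -35.5000; (r_i+r_j)·cross = 2.5·-35.5000 = -88.7500
edge 1: (1.5,23)→(7.5,5)  cross = 1.5·5 − 7.5·23 = -165.0000; (r_i+r_j)·cross = 9·-165.0000 = -1485.0000
edge 2: (7.5,5)→(19,25.5)  cross = 7.5·25.5 − 19·5 = 96.2500; (r_i+r_j)·cross = 26.5·96.2500 = 2550.6250
edge 3: (19,25.5)→(19,34)  cross = 19·34 − 19·25.5 = 161.5000; (r_i+r_j)·cross = 38·161.5000 = 6137.0000
edge 4: (19,34)→(13.5,37)  cross = 19·37 − 13.5·34 = 244.0000; (r_i+r_j)·cross = 32.5·244.0000 = 7930.0000
edge 5: (13.5,37)→(1,39)  cross = 13.5·39 − 1·37 = 489.5000; (r_i+r_j)·cross = 14.5·489.5000 = 7097.7500
Σcross = 790.7500 → A = |Σcross|/2 = 395.3750 mm²
Σ(r_i+r_j)·cross = 22141.6250 → first moment M = |Σ|/6 = 3690.2708
R_c = M/A = 3690.2708/395.3750 = 9.3336 mm
θ = 171° = 2.984513 rad
V = θ·R_c·A = 2.984513·9.3336·395.3750 = 11013.661 mm³

Volume = 11013.661 mm³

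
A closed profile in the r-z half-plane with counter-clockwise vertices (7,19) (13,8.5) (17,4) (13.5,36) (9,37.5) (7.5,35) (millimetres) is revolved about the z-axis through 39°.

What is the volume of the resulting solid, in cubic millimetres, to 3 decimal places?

Profile (r,z), 6 vertices: (7,19) (13,8.5) (17,4) (13.5,36) (9,37.5) (7.5,35)
edge 0: (7,19)→(13,8.5)  cross = 7·8.5 − 13·19 = -187.5000; (r_i+r_j)·cross = 20·-187.5000 = -3750.0000
edge 1: (13,8.5)→(17,4)  cross = 13·4 − 17·8.5 = -92.5000; (r_i+r_j)·cross = 30·-92.5000 = -2775.0000
edge 2: (17,4)→(13.5,36)  cross = 17·36 − 13.5·4 = 558.0000; (r_i+r_j)·cross = 30.5·558.0000 = 17019.0000
edge 3: (13.5,36)→(9,37.5)  cross = 13.5·37.5 − 9·36 = 182.2500; (r_i+r_j)·cross = 22.5·182.2500 = 4100.6250
edge 4: (9,37.5)→(7.5,35)  cross = 9·35 − 7.5·37.5 = 33.7500; (r_i+r_j)·cross = 16.5·33.7500 = 556.8750
edge 5: (7.5,35)→(7,19)  cross = 7.5·19 − 7·35 = -102.5000; (r_i+r_j)·cross = 14.5·-102.5000 = -1486.2500
Σcross = 391.5000 → A = |Σcross|/2 = 195.7500 mm²
Σ(r_i+r_j)·cross = 13665.2500 → first moment M = |Σ|/6 = 2277.5417
R_c = M/A = 2277.5417/195.7500 = 11.6350 mm
θ = 39° = 0.680678 rad
V = θ·R_c·A = 0.680678·11.6350·195.7500 = 1550.273 mm³

Volume = 1550.273 mm³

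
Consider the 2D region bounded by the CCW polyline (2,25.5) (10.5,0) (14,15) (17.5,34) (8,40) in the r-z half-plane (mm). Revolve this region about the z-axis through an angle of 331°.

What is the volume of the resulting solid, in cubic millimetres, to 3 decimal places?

Profile (r,z), 5 vertices: (2,25.5) (10.5,0) (14,15) (17.5,34) (8,40)
edge 0: (2,25.5)→(10.5,0)  cross = 2·0 − 10.5·25.5 = -267.7500; (r_i+r_j)·cross = 12.5·-267.7500 = -3346.8750
edge 1: (10.5,0)→(14,15)  cross = 10.5·15 − 14·0 = 157.5000; (r_i+r_j)·cross = 24.5·157.5000 = 3858.7500
edge 2: (14,15)→(17.5,34)  cross = 14·34 − 17.5·15 = 213.5000; (r_i+r_j)·cross = 31.5·213.5000 = 6725.2500
edge 3: (17.5,34)→(8,40)  cross = 17.5·40 − 8·34 = 428.0000; (r_i+r_j)·cross = 25.5·428.0000 = 10914.0000
edge 4: (8,40)→(2,25.5)  cross = 8·25.5 − 2·40 = 124.0000; (r_i+r_j)·cross = 10·124.0000 = 1240.0000
Σcross = 655.2500 → A = |Σcross|/2 = 327.6250 mm²
Σ(r_i+r_j)·cross = 19391.1250 → first moment M = |Σ|/6 = 3231.8542
R_c = M/A = 3231.8542/327.6250 = 9.8645 mm
θ = 331° = 5.777040 rad
V = θ·R_c·A = 5.777040·9.8645·327.6250 = 18670.550 mm³

Volume = 18670.550 mm³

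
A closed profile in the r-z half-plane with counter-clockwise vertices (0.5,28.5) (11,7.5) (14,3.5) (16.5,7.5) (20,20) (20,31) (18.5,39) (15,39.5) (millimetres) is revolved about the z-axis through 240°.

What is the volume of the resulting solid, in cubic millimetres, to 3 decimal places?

Volume = 21460.219 mm³

Profile (r,z), 8 vertices: (0.5,28.5) (11,7.5) (14,3.5) (16.5,7.5) (20,20) (20,31) (18.5,39) (15,39.5)
edge 0: (0.5,28.5)→(11,7.5)  cross = 0.5·7.5 − 11·28.5 = -309.7500; (r_i+r_j)·cross = 11.5·-309.7500 = -3562.1250
edge 1: (11,7.5)→(14,3.5)  cross = 11·3.5 − 14·7.5 = -66.5000; (r_i+r_j)·cross = 25·-66.5000 = -1662.5000
edge 2: (14,3.5)→(16.5,7.5)  cross = 14·7.5 − 16.5·3.5 = 47.2500; (r_i+r_j)·cross = 30.5·47.2500 = 1441.1250
edge 3: (16.5,7.5)→(20,20)  cross = 16.5·20 − 20·7.5 = 180.0000; (r_i+r_j)·cross = 36.5·180.0000 = 6570.0000
edge 4: (20,20)→(20,31)  cross = 20·31 − 20·20 = 220.0000; (r_i+r_j)·cross = 40·220.0000 = 8800.0000
edge 5: (20,31)→(18.5,39)  cross = 20·39 − 18.5·31 = 206.5000; (r_i+r_j)·cross = 38.5·206.5000 = 7950.2500
edge 6: (18.5,39)→(15,39.5)  cross = 18.5·39.5 − 15·39 = 145.7500; (r_i+r_j)·cross = 33.5·145.7500 = 4882.6250
edge 7: (15,39.5)→(0.5,28.5)  cross = 15·28.5 − 0.5·39.5 = 407.7500; (r_i+r_j)·cross = 15.5·407.7500 = 6320.1250
Σcross = 831.0000 → A = |Σcross|/2 = 415.5000 mm²
Σ(r_i+r_j)·cross = 30739.5000 → first moment M = |Σ|/6 = 5123.2500
R_c = M/A = 5123.2500/415.5000 = 12.3303 mm
θ = 240° = 4.188790 rad
V = θ·R_c·A = 4.188790·12.3303·415.5000 = 21460.219 mm³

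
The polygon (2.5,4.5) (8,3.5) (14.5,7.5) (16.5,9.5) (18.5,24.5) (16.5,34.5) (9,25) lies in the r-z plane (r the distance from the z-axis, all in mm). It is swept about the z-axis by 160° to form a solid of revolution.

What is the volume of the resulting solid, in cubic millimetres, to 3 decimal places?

Profile (r,z), 7 vertices: (2.5,4.5) (8,3.5) (14.5,7.5) (16.5,9.5) (18.5,24.5) (16.5,34.5) (9,25)
edge 0: (2.5,4.5)→(8,3.5)  cross = 2.5·3.5 − 8·4.5 = -27.2500; (r_i+r_j)·cross = 10.5·-27.2500 = -286.1250
edge 1: (8,3.5)→(14.5,7.5)  cross = 8·7.5 − 14.5·3.5 = 9.2500; (r_i+r_j)·cross = 22.5·9.2500 = 208.1250
edge 2: (14.5,7.5)→(16.5,9.5)  cross = 14.5·9.5 − 16.5·7.5 = 14.0000; (r_i+r_j)·cross = 31·14.0000 = 434.0000
edge 3: (16.5,9.5)→(18.5,24.5)  cross = 16.5·24.5 − 18.5·9.5 = 228.5000; (r_i+r_j)·cross = 35·228.5000 = 7997.5000
edge 4: (18.5,24.5)→(16.5,34.5)  cross = 18.5·34.5 − 16.5·24.5 = 234.0000; (r_i+r_j)·cross = 35·234.0000 = 8190.0000
edge 5: (16.5,34.5)→(9,25)  cross = 16.5·25 − 9·34.5 = 102.0000; (r_i+r_j)·cross = 25.5·102.0000 = 2601.0000
edge 6: (9,25)→(2.5,4.5)  cross = 9·4.5 − 2.5·25 = -22.0000; (r_i+r_j)·cross = 11.5·-22.0000 = -253.0000
Σcross = 538.5000 → A = |Σcross|/2 = 269.2500 mm²
Σ(r_i+r_j)·cross = 18891.5000 → first moment M = |Σ|/6 = 3148.5833
R_c = M/A = 3148.5833/269.2500 = 11.6939 mm
θ = 160° = 2.792527 rad
V = θ·R_c·A = 2.792527·11.6939·269.2500 = 8792.503 mm³

Volume = 8792.503 mm³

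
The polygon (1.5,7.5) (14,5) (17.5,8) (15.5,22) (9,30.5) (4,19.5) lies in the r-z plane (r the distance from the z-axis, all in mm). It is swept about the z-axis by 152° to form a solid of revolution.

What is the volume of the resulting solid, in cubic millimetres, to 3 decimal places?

Volume = 6766.886 mm³

Profile (r,z), 6 vertices: (1.5,7.5) (14,5) (17.5,8) (15.5,22) (9,30.5) (4,19.5)
edge 0: (1.5,7.5)→(14,5)  cross = 1.5·5 − 14·7.5 = -97.5000; (r_i+r_j)·cross = 15.5·-97.5000 = -1511.2500
edge 1: (14,5)→(17.5,8)  cross = 14·8 − 17.5·5 = 24.5000; (r_i+r_j)·cross = 31.5·24.5000 = 771.7500
edge 2: (17.5,8)→(15.5,22)  cross = 17.5·22 − 15.5·8 = 261.0000; (r_i+r_j)·cross = 33·261.0000 = 8613.0000
edge 3: (15.5,22)→(9,30.5)  cross = 15.5·30.5 − 9·22 = 274.7500; (r_i+r_j)·cross = 24.5·274.7500 = 6731.3750
edge 4: (9,30.5)→(4,19.5)  cross = 9·19.5 − 4·30.5 = 53.5000; (r_i+r_j)·cross = 13·53.5000 = 695.5000
edge 5: (4,19.5)→(1.5,7.5)  cross = 4·7.5 − 1.5·19.5 = 0.7500; (r_i+r_j)·cross = 5.5·0.7500 = 4.1250
Σcross = 517.0000 → A = |Σcross|/2 = 258.5000 mm²
Σ(r_i+r_j)·cross = 15304.5000 → first moment M = |Σ|/6 = 2550.7500
R_c = M/A = 2550.7500/258.5000 = 9.8675 mm
θ = 152° = 2.652900 rad
V = θ·R_c·A = 2.652900·9.8675·258.5000 = 6766.886 mm³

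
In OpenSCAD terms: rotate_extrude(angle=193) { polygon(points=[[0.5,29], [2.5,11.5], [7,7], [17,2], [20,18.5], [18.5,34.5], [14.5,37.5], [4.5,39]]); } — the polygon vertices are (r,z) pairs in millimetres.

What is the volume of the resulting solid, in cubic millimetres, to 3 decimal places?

Volume = 19483.811 mm³

Profile (r,z), 8 vertices: (0.5,29) (2.5,11.5) (7,7) (17,2) (20,18.5) (18.5,34.5) (14.5,37.5) (4.5,39)
edge 0: (0.5,29)→(2.5,11.5)  cross = 0.5·11.5 − 2.5·29 = -66.7500; (r_i+r_j)·cross = 3·-66.7500 = -200.2500
edge 1: (2.5,11.5)→(7,7)  cross = 2.5·7 − 7·11.5 = -63.0000; (r_i+r_j)·cross = 9.5·-63.0000 = -598.5000
edge 2: (7,7)→(17,2)  cross = 7·2 − 17·7 = -105.0000; (r_i+r_j)·cross = 24·-105.0000 = -2520.0000
edge 3: (17,2)→(20,18.5)  cross = 17·18.5 − 20·2 = 274.5000; (r_i+r_j)·cross = 37·274.5000 = 10156.5000
edge 4: (20,18.5)→(18.5,34.5)  cross = 20·34.5 − 18.5·18.5 = 347.7500; (r_i+r_j)·cross = 38.5·347.7500 = 13388.3750
edge 5: (18.5,34.5)→(14.5,37.5)  cross = 18.5·37.5 − 14.5·34.5 = 193.5000; (r_i+r_j)·cross = 33·193.5000 = 6385.5000
edge 6: (14.5,37.5)→(4.5,39)  cross = 14.5·39 − 4.5·37.5 = 396.7500; (r_i+r_j)·cross = 19·396.7500 = 7538.2500
edge 7: (4.5,39)→(0.5,29)  cross = 4.5·29 − 0.5·39 = 111.0000; (r_i+r_j)·cross = 5·111.0000 = 555.0000
Σcross = 1088.7500 → A = |Σcross|/2 = 544.3750 mm²
Σ(r_i+r_j)·cross = 34704.8750 → first moment M = |Σ|/6 = 5784.1458
R_c = M/A = 5784.1458/544.3750 = 10.6253 mm
θ = 193° = 3.368485 rad
V = θ·R_c·A = 3.368485·10.6253·544.3750 = 19483.811 mm³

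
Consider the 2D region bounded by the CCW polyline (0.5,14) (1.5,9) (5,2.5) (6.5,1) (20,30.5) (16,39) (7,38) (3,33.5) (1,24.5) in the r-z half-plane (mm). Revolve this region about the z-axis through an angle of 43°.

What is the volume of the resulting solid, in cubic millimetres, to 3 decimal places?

Volume = 2986.675 mm³

Profile (r,z), 9 vertices: (0.5,14) (1.5,9) (5,2.5) (6.5,1) (20,30.5) (16,39) (7,38) (3,33.5) (1,24.5)
edge 0: (0.5,14)→(1.5,9)  cross = 0.5·9 − 1.5·14 = -16.5000; (r_i+r_j)·cross = 2·-16.5000 = -33.0000
edge 1: (1.5,9)→(5,2.5)  cross = 1.5·2.5 − 5·9 = -41.2500; (r_i+r_j)·cross = 6.5·-41.2500 = -268.1250
edge 2: (5,2.5)→(6.5,1)  cross = 5·1 − 6.5·2.5 = -11.2500; (r_i+r_j)·cross = 11.5·-11.2500 = -129.3750
edge 3: (6.5,1)→(20,30.5)  cross = 6.5·30.5 − 20·1 = 178.2500; (r_i+r_j)·cross = 26.5·178.2500 = 4723.6250
edge 4: (20,30.5)→(16,39)  cross = 20·39 − 16·30.5 = 292.0000; (r_i+r_j)·cross = 36·292.0000 = 10512.0000
edge 5: (16,39)→(7,38)  cross = 16·38 − 7·39 = 335.0000; (r_i+r_j)·cross = 23·335.0000 = 7705.0000
edge 6: (7,38)→(3,33.5)  cross = 7·33.5 − 3·38 = 120.5000; (r_i+r_j)·cross = 10·120.5000 = 1205.0000
edge 7: (3,33.5)→(1,24.5)  cross = 3·24.5 − 1·33.5 = 40.0000; (r_i+r_j)·cross = 4·40.0000 = 160.0000
edge 8: (1,24.5)→(0.5,14)  cross = 1·14 − 0.5·24.5 = 1.7500; (r_i+r_j)·cross = 1.5·1.7500 = 2.6250
Σcross = 898.5000 → A = |Σcross|/2 = 449.2500 mm²
Σ(r_i+r_j)·cross = 23877.7500 → first moment M = |Σ|/6 = 3979.6250
R_c = M/A = 3979.6250/449.2500 = 8.8584 mm
θ = 43° = 0.750492 rad
V = θ·R_c·A = 0.750492·8.8584·449.2500 = 2986.675 mm³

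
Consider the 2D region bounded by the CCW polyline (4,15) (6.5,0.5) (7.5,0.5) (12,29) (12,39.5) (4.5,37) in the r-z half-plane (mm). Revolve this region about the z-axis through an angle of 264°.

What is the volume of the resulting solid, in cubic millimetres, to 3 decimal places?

Profile (r,z), 6 vertices: (4,15) (6.5,0.5) (7.5,0.5) (12,29) (12,39.5) (4.5,37)
edge 0: (4,15)→(6.5,0.5)  cross = 4·0.5 − 6.5·15 = -95.5000; (r_i+r_j)·cross = 10.5·-95.5000 = -1002.7500
edge 1: (6.5,0.5)→(7.5,0.5)  cross = 6.5·0.5 − 7.5·0.5 = -0.5000; (r_i+r_j)·cross = 14·-0.5000 = -7.0000
edge 2: (7.5,0.5)→(12,29)  cross = 7.5·29 − 12·0.5 = 211.5000; (r_i+r_j)·cross = 19.5·211.5000 = 4124.2500
edge 3: (12,29)→(12,39.5)  cross = 12·39.5 − 12·29 = 126.0000; (r_i+r_j)·cross = 24·126.0000 = 3024.0000
edge 4: (12,39.5)→(4.5,37)  cross = 12·37 − 4.5·39.5 = 266.2500; (r_i+r_j)·cross = 16.5·266.2500 = 4393.1250
edge 5: (4.5,37)→(4,15)  cross = 4.5·15 − 4·37 = -80.5000; (r_i+r_j)·cross = 8.5·-80.5000 = -684.2500
Σcross = 427.2500 → A = |Σcross|/2 = 213.6250 mm²
Σ(r_i+r_j)·cross = 9847.3750 → first moment M = |Σ|/6 = 1641.2292
R_c = M/A = 1641.2292/213.6250 = 7.6828 mm
θ = 264° = 4.607669 rad
V = θ·R_c·A = 4.607669·7.6828·213.6250 = 7562.241 mm³

Volume = 7562.241 mm³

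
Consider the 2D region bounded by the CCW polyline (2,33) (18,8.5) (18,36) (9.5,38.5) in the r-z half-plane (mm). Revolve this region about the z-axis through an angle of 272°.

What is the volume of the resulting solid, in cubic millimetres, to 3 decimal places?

Volume = 14757.957 mm³

Profile (r,z), 4 vertices: (2,33) (18,8.5) (18,36) (9.5,38.5)
edge 0: (2,33)→(18,8.5)  cross = 2·8.5 − 18·33 = -577.0000; (r_i+r_j)·cross = 20·-577.0000 = -11540.0000
edge 1: (18,8.5)→(18,36)  cross = 18·36 − 18·8.5 = 495.0000; (r_i+r_j)·cross = 36·495.0000 = 17820.0000
edge 2: (18,36)→(9.5,38.5)  cross = 18·38.5 − 9.5·36 = 351.0000; (r_i+r_j)·cross = 27.5·351.0000 = 9652.5000
edge 3: (9.5,38.5)→(2,33)  cross = 9.5·33 − 2·38.5 = 236.5000; (r_i+r_j)·cross = 11.5·236.5000 = 2719.7500
Σcross = 505.5000 → A = |Σcross|/2 = 252.7500 mm²
Σ(r_i+r_j)·cross = 18652.2500 → first moment M = |Σ|/6 = 3108.7083
R_c = M/A = 3108.7083/252.7500 = 12.2995 mm
θ = 272° = 4.747296 rad
V = θ·R_c·A = 4.747296·12.2995·252.7500 = 14757.957 mm³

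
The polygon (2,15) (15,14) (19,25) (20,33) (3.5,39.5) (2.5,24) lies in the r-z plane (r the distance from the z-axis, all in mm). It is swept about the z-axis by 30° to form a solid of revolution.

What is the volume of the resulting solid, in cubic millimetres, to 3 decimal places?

Volume = 1834.777 mm³

Profile (r,z), 6 vertices: (2,15) (15,14) (19,25) (20,33) (3.5,39.5) (2.5,24)
edge 0: (2,15)→(15,14)  cross = 2·14 − 15·15 = -197.0000; (r_i+r_j)·cross = 17·-197.0000 = -3349.0000
edge 1: (15,14)→(19,25)  cross = 15·25 − 19·14 = 109.0000; (r_i+r_j)·cross = 34·109.0000 = 3706.0000
edge 2: (19,25)→(20,33)  cross = 19·33 − 20·25 = 127.0000; (r_i+r_j)·cross = 39·127.0000 = 4953.0000
edge 3: (20,33)→(3.5,39.5)  cross = 20·39.5 − 3.5·33 = 674.5000; (r_i+r_j)·cross = 23.5·674.5000 = 15850.7500
edge 4: (3.5,39.5)→(2.5,24)  cross = 3.5·24 − 2.5·39.5 = -14.7500; (r_i+r_j)·cross = 6·-14.7500 = -88.5000
edge 5: (2.5,24)→(2,15)  cross = 2.5·15 − 2·24 = -10.5000; (r_i+r_j)·cross = 4.5·-10.5000 = -47.2500
Σcross = 688.2500 → A = |Σcross|/2 = 344.1250 mm²
Σ(r_i+r_j)·cross = 21025.0000 → first moment M = |Σ|/6 = 3504.1667
R_c = M/A = 3504.1667/344.1250 = 10.1828 mm
θ = 30° = 0.523599 rad
V = θ·R_c·A = 0.523599·10.1828·344.1250 = 1834.777 mm³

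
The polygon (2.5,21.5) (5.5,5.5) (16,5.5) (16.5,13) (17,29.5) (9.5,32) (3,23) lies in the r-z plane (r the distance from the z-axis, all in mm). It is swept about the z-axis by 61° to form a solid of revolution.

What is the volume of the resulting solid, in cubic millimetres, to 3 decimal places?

Volume = 3405.951 mm³

Profile (r,z), 7 vertices: (2.5,21.5) (5.5,5.5) (16,5.5) (16.5,13) (17,29.5) (9.5,32) (3,23)
edge 0: (2.5,21.5)→(5.5,5.5)  cross = 2.5·5.5 − 5.5·21.5 = -104.5000; (r_i+r_j)·cross = 8·-104.5000 = -836.0000
edge 1: (5.5,5.5)→(16,5.5)  cross = 5.5·5.5 − 16·5.5 = -57.7500; (r_i+r_j)·cross = 21.5·-57.7500 = -1241.6250
edge 2: (16,5.5)→(16.5,13)  cross = 16·13 − 16.5·5.5 = 117.2500; (r_i+r_j)·cross = 32.5·117.2500 = 3810.6250
edge 3: (16.5,13)→(17,29.5)  cross = 16.5·29.5 − 17·13 = 265.7500; (r_i+r_j)·cross = 33.5·265.7500 = 8902.6250
edge 4: (17,29.5)→(9.5,32)  cross = 17·32 − 9.5·29.5 = 263.7500; (r_i+r_j)·cross = 26.5·263.7500 = 6989.3750
edge 5: (9.5,32)→(3,23)  cross = 9.5·23 − 3·32 = 122.5000; (r_i+r_j)·cross = 12.5·122.5000 = 1531.2500
edge 6: (3,23)→(2.5,21.5)  cross = 3·21.5 − 2.5·23 = 7.0000; (r_i+r_j)·cross = 5.5·7.0000 = 38.5000
Σcross = 614.0000 → A = |Σcross|/2 = 307.0000 mm²
Σ(r_i+r_j)·cross = 19194.7500 → first moment M = |Σ|/6 = 3199.1250
R_c = M/A = 3199.1250/307.0000 = 10.4206 mm
θ = 61° = 1.064651 rad
V = θ·R_c·A = 1.064651·10.4206·307.0000 = 3405.951 mm³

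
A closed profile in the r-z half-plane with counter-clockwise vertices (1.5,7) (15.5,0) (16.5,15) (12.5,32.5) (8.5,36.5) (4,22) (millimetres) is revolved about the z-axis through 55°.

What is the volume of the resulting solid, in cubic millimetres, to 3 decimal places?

Profile (r,z), 6 vertices: (1.5,7) (15.5,0) (16.5,15) (12.5,32.5) (8.5,36.5) (4,22)
edge 0: (1.5,7)→(15.5,0)  cross = 1.5·0 − 15.5·7 = -108.5000; (r_i+r_j)·cross = 17·-108.5000 = -1844.5000
edge 1: (15.5,0)→(16.5,15)  cross = 15.5·15 − 16.5·0 = 232.5000; (r_i+r_j)·cross = 32·232.5000 = 7440.0000
edge 2: (16.5,15)→(12.5,32.5)  cross = 16.5·32.5 − 12.5·15 = 348.7500; (r_i+r_j)·cross = 29·348.7500 = 10113.7500
edge 3: (12.5,32.5)→(8.5,36.5)  cross = 12.5·36.5 − 8.5·32.5 = 180.0000; (r_i+r_j)·cross = 21·180.0000 = 3780.0000
edge 4: (8.5,36.5)→(4,22)  cross = 8.5·22 − 4·36.5 = 41.0000; (r_i+r_j)·cross = 12.5·41.0000 = 512.5000
edge 5: (4,22)→(1.5,7)  cross = 4·7 − 1.5·22 = -5.0000; (r_i+r_j)·cross = 5.5·-5.0000 = -27.5000
Σcross = 688.7500 → A = |Σcross|/2 = 344.3750 mm²
Σ(r_i+r_j)·cross = 19974.2500 → first moment M = |Σ|/6 = 3329.0417
R_c = M/A = 3329.0417/344.3750 = 9.6669 mm
θ = 55° = 0.959931 rad
V = θ·R_c·A = 0.959931·9.6669·344.3750 = 3195.651 mm³

Volume = 3195.651 mm³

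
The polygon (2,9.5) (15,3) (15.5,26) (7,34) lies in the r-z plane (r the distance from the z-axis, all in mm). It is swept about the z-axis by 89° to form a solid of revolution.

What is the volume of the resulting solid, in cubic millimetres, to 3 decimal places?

Volume = 4117.718 mm³

Profile (r,z), 4 vertices: (2,9.5) (15,3) (15.5,26) (7,34)
edge 0: (2,9.5)→(15,3)  cross = 2·3 − 15·9.5 = -136.5000; (r_i+r_j)·cross = 17·-136.5000 = -2320.5000
edge 1: (15,3)→(15.5,26)  cross = 15·26 − 15.5·3 = 343.5000; (r_i+r_j)·cross = 30.5·343.5000 = 10476.7500
edge 2: (15.5,26)→(7,34)  cross = 15.5·34 − 7·26 = 345.0000; (r_i+r_j)·cross = 22.5·345.0000 = 7762.5000
edge 3: (7,34)→(2,9.5)  cross = 7·9.5 − 2·34 = -1.5000; (r_i+r_j)·cross = 9·-1.5000 = -13.5000
Σcross = 550.5000 → A = |Σcross|/2 = 275.2500 mm²
Σ(r_i+r_j)·cross = 15905.2500 → first moment M = |Σ|/6 = 2650.8750
R_c = M/A = 2650.8750/275.2500 = 9.6308 mm
θ = 89° = 1.553343 rad
V = θ·R_c·A = 1.553343·9.6308·275.2500 = 4117.718 mm³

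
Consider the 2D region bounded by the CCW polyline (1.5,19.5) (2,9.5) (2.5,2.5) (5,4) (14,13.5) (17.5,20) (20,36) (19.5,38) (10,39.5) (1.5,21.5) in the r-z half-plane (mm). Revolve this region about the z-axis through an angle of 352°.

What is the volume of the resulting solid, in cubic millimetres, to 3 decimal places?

Profile (r,z), 10 vertices: (1.5,19.5) (2,9.5) (2.5,2.5) (5,4) (14,13.5) (17.5,20) (20,36) (19.5,38) (10,39.5) (1.5,21.5)
edge 0: (1.5,19.5)→(2,9.5)  cross = 1.5·9.5 − 2·19.5 = -24.7500; (r_i+r_j)·cross = 3.5·-24.7500 = -86.6250
edge 1: (2,9.5)→(2.5,2.5)  cross = 2·2.5 − 2.5·9.5 = -18.7500; (r_i+r_j)·cross = 4.5·-18.7500 = -84.3750
edge 2: (2.5,2.5)→(5,4)  cross = 2.5·4 − 5·2.5 = -2.5000; (r_i+r_j)·cross = 7.5·-2.5000 = -18.7500
edge 3: (5,4)→(14,13.5)  cross = 5·13.5 − 14·4 = 11.5000; (r_i+r_j)·cross = 19·11.5000 = 218.5000
edge 4: (14,13.5)→(17.5,20)  cross = 14·20 − 17.5·13.5 = 43.7500; (r_i+r_j)·cross = 31.5·43.7500 = 1378.1250
edge 5: (17.5,20)→(20,36)  cross = 17.5·36 − 20·20 = 230.0000; (r_i+r_j)·cross = 37.5·230.0000 = 8625.0000
edge 6: (20,36)→(19.5,38)  cross = 20·38 − 19.5·36 = 58.0000; (r_i+r_j)·cross = 39.5·58.0000 = 2291.0000
edge 7: (19.5,38)→(10,39.5)  cross = 19.5·39.5 − 10·38 = 390.2500; (r_i+r_j)·cross = 29.5·390.2500 = 11512.3750
edge 8: (10,39.5)→(1.5,21.5)  cross = 10·21.5 − 1.5·39.5 = 155.7500; (r_i+r_j)·cross = 11.5·155.7500 = 1791.1250
edge 9: (1.5,21.5)→(1.5,19.5)  cross = 1.5·19.5 − 1.5·21.5 = -3.0000; (r_i+r_j)·cross = 3·-3.0000 = -9.0000
Σcross = 840.2500 → A = |Σcross|/2 = 420.1250 mm²
Σ(r_i+r_j)·cross = 25617.3750 → first moment M = |Σ|/6 = 4269.5625
R_c = M/A = 4269.5625/420.1250 = 10.1626 mm
θ = 352° = 6.143559 rad
V = θ·R_c·A = 6.143559·10.1626·420.1250 = 26230.309 mm³

Volume = 26230.309 mm³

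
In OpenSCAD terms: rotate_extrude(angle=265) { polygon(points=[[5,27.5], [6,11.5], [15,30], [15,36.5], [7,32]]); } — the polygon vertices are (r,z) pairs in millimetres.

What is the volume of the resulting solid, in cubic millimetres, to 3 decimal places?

Profile (r,z), 5 vertices: (5,27.5) (6,11.5) (15,30) (15,36.5) (7,32)
edge 0: (5,27.5)→(6,11.5)  cross = 5·11.5 − 6·27.5 = -107.5000; (r_i+r_j)·cross = 11·-107.5000 = -1182.5000
edge 1: (6,11.5)→(15,30)  cross = 6·30 − 15·11.5 = 7.5000; (r_i+r_j)·cross = 21·7.5000 = 157.5000
edge 2: (15,30)→(15,36.5)  cross = 15·36.5 − 15·30 = 97.5000; (r_i+r_j)·cross = 30·97.5000 = 2925.0000
edge 3: (15,36.5)→(7,32)  cross = 15·32 − 7·36.5 = 224.5000; (r_i+r_j)·cross = 22·224.5000 = 4939.0000
edge 4: (7,32)→(5,27.5)  cross = 7·27.5 − 5·32 = 32.5000; (r_i+r_j)·cross = 12·32.5000 = 390.0000
Σcross = 254.5000 → A = |Σcross|/2 = 127.2500 mm²
Σ(r_i+r_j)·cross = 7229.0000 → first moment M = |Σ|/6 = 1204.8333
R_c = M/A = 1204.8333/127.2500 = 9.4682 mm
θ = 265° = 4.625123 rad
V = θ·R_c·A = 4.625123·9.4682·127.2500 = 5572.502 mm³

Volume = 5572.502 mm³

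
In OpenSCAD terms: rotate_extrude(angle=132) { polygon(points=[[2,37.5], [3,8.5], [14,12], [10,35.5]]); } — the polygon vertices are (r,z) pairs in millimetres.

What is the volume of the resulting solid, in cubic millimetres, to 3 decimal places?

Profile (r,z), 4 vertices: (2,37.5) (3,8.5) (14,12) (10,35.5)
edge 0: (2,37.5)→(3,8.5)  cross = 2·8.5 − 3·37.5 = -95.5000; (r_i+r_j)·cross = 5·-95.5000 = -477.5000
edge 1: (3,8.5)→(14,12)  cross = 3·12 − 14·8.5 = -83.0000; (r_i+r_j)·cross = 17·-83.0000 = -1411.0000
edge 2: (14,12)→(10,35.5)  cross = 14·35.5 − 10·12 = 377.0000; (r_i+r_j)·cross = 24·377.0000 = 9048.0000
edge 3: (10,35.5)→(2,37.5)  cross = 10·37.5 − 2·35.5 = 304.0000; (r_i+r_j)·cross = 12·304.0000 = 3648.0000
Σcross = 502.5000 → A = |Σcross|/2 = 251.2500 mm²
Σ(r_i+r_j)·cross = 10807.5000 → first moment M = |Σ|/6 = 1801.2500
R_c = M/A = 1801.2500/251.2500 = 7.1692 mm
θ = 132° = 2.303835 rad
V = θ·R_c·A = 2.303835·7.1692·251.2500 = 4149.782 mm³

Volume = 4149.782 mm³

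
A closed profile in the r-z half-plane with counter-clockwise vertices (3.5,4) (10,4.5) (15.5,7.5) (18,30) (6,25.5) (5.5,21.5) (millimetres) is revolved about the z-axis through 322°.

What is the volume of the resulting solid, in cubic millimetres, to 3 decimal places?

Volume = 15875.334 mm³

Profile (r,z), 6 vertices: (3.5,4) (10,4.5) (15.5,7.5) (18,30) (6,25.5) (5.5,21.5)
edge 0: (3.5,4)→(10,4.5)  cross = 3.5·4.5 − 10·4 = -24.2500; (r_i+r_j)·cross = 13.5·-24.2500 = -327.3750
edge 1: (10,4.5)→(15.5,7.5)  cross = 10·7.5 − 15.5·4.5 = 5.2500; (r_i+r_j)·cross = 25.5·5.2500 = 133.8750
edge 2: (15.5,7.5)→(18,30)  cross = 15.5·30 − 18·7.5 = 330.0000; (r_i+r_j)·cross = 33.5·330.0000 = 11055.0000
edge 3: (18,30)→(6,25.5)  cross = 18·25.5 − 6·30 = 279.0000; (r_i+r_j)·cross = 24·279.0000 = 6696.0000
edge 4: (6,25.5)→(5.5,21.5)  cross = 6·21.5 − 5.5·25.5 = -11.2500; (r_i+r_j)·cross = 11.5·-11.2500 = -129.3750
edge 5: (5.5,21.5)→(3.5,4)  cross = 5.5·4 − 3.5·21.5 = -53.2500; (r_i+r_j)·cross = 9·-53.2500 = -479.2500
Σcross = 525.5000 → A = |Σcross|/2 = 262.7500 mm²
Σ(r_i+r_j)·cross = 16948.8750 → first moment M = |Σ|/6 = 2824.8125
R_c = M/A = 2824.8125/262.7500 = 10.7510 mm
θ = 322° = 5.619960 rad
V = θ·R_c·A = 5.619960·10.7510·262.7500 = 15875.334 mm³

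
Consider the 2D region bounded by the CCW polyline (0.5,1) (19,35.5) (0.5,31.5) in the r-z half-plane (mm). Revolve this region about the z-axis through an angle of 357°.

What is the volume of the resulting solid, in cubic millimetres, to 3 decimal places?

Volume = 11719.144 mm³

Profile (r,z), 3 vertices: (0.5,1) (19,35.5) (0.5,31.5)
edge 0: (0.5,1)→(19,35.5)  cross = 0.5·35.5 − 19·1 = -1.2500; (r_i+r_j)·cross = 19.5·-1.2500 = -24.3750
edge 1: (19,35.5)→(0.5,31.5)  cross = 19·31.5 − 0.5·35.5 = 580.7500; (r_i+r_j)·cross = 19.5·580.7500 = 11324.6250
edge 2: (0.5,31.5)→(0.5,1)  cross = 0.5·1 − 0.5·31.5 = -15.2500; (r_i+r_j)·cross = 1·-15.2500 = -15.2500
Σcross = 564.2500 → A = |Σcross|/2 = 282.1250 mm²
Σ(r_i+r_j)·cross = 11285.0000 → first moment M = |Σ|/6 = 1880.8333
R_c = M/A = 1880.8333/282.1250 = 6.6667 mm
θ = 357° = 6.230825 rad
V = θ·R_c·A = 6.230825·6.6667·282.1250 = 11719.144 mm³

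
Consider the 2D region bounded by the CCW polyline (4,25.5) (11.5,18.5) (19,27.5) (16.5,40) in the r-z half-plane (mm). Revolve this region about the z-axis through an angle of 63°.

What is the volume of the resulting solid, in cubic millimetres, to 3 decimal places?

Profile (r,z), 4 vertices: (4,25.5) (11.5,18.5) (19,27.5) (16.5,40)
edge 0: (4,25.5)→(11.5,18.5)  cross = 4·18.5 − 11.5·25.5 = -219.2500; (r_i+r_j)·cross = 15.5·-219.2500 = -3398.3750
edge 1: (11.5,18.5)→(19,27.5)  cross = 11.5·27.5 − 19·18.5 = -35.2500; (r_i+r_j)·cross = 30.5·-35.2500 = -1075.1250
edge 2: (19,27.5)→(16.5,40)  cross = 19·40 − 16.5·27.5 = 306.2500; (r_i+r_j)·cross = 35.5·306.2500 = 10871.8750
edge 3: (16.5,40)→(4,25.5)  cross = 16.5·25.5 − 4·40 = 260.7500; (r_i+r_j)·cross = 20.5·260.7500 = 5345.3750
Σcross = 312.5000 → A = |Σcross|/2 = 156.2500 mm²
Σ(r_i+r_j)·cross = 11743.7500 → first moment M = |Σ|/6 = 1957.2917
R_c = M/A = 1957.2917/156.2500 = 12.5267 mm
θ = 63° = 1.099557 rad
V = θ·R_c·A = 1.099557·12.5267·156.2500 = 2152.155 mm³

Volume = 2152.155 mm³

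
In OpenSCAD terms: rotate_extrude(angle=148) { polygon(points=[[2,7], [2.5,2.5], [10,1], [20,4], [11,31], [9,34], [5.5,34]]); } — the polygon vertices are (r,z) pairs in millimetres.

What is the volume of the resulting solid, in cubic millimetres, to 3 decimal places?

Profile (r,z), 7 vertices: (2,7) (2.5,2.5) (10,1) (20,4) (11,31) (9,34) (5.5,34)
edge 0: (2,7)→(2.5,2.5)  cross = 2·2.5 − 2.5·7 = -12.5000; (r_i+r_j)·cross = 4.5·-12.5000 = -56.2500
edge 1: (2.5,2.5)→(10,1)  cross = 2.5·1 − 10·2.5 = -22.5000; (r_i+r_j)·cross = 12.5·-22.5000 = -281.2500
edge 2: (10,1)→(20,4)  cross = 10·4 − 20·1 = 20.0000; (r_i+r_j)·cross = 30·20.0000 = 600.0000
edge 3: (20,4)→(11,31)  cross = 20·31 − 11·4 = 576.0000; (r_i+r_j)·cross = 31·576.0000 = 17856.0000
edge 4: (11,31)→(9,34)  cross = 11·34 − 9·31 = 95.0000; (r_i+r_j)·cross = 20·95.0000 = 1900.0000
edge 5: (9,34)→(5.5,34)  cross = 9·34 − 5.5·34 = 119.0000; (r_i+r_j)·cross = 14.5·119.0000 = 1725.5000
edge 6: (5.5,34)→(2,7)  cross = 5.5·7 − 2·34 = -29.5000; (r_i+r_j)·cross = 7.5·-29.5000 = -221.2500
Σcross = 745.5000 → A = |Σcross|/2 = 372.7500 mm²
Σ(r_i+r_j)·cross = 21522.7500 → first moment M = |Σ|/6 = 3587.1250
R_c = M/A = 3587.1250/372.7500 = 9.6234 mm
θ = 148° = 2.583087 rad
V = θ·R_c·A = 2.583087·9.6234·372.7500 = 9265.857 mm³

Volume = 9265.857 mm³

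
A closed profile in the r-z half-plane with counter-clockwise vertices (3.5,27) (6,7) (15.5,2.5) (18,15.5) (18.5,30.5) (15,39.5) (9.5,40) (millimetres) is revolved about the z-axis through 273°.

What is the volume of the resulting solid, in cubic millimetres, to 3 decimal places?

Profile (r,z), 7 vertices: (3.5,27) (6,7) (15.5,2.5) (18,15.5) (18.5,30.5) (15,39.5) (9.5,40)
edge 0: (3.5,27)→(6,7)  cross = 3.5·7 − 6·27 = -137.5000; (r_i+r_j)·cross = 9.5·-137.5000 = -1306.2500
edge 1: (6,7)→(15.5,2.5)  cross = 6·2.5 − 15.5·7 = -93.5000; (r_i+r_j)·cross = 21.5·-93.5000 = -2010.2500
edge 2: (15.5,2.5)→(18,15.5)  cross = 15.5·15.5 − 18·2.5 = 195.2500; (r_i+r_j)·cross = 33.5·195.2500 = 6540.8750
edge 3: (18,15.5)→(18.5,30.5)  cross = 18·30.5 − 18.5·15.5 = 262.2500; (r_i+r_j)·cross = 36.5·262.2500 = 9572.1250
edge 4: (18.5,30.5)→(15,39.5)  cross = 18.5·39.5 − 15·30.5 = 273.2500; (r_i+r_j)·cross = 33.5·273.2500 = 9153.8750
edge 5: (15,39.5)→(9.5,40)  cross = 15·40 − 9.5·39.5 = 224.7500; (r_i+r_j)·cross = 24.5·224.7500 = 5506.3750
edge 6: (9.5,40)→(3.5,27)  cross = 9.5·27 − 3.5·40 = 116.5000; (r_i+r_j)·cross = 13·116.5000 = 1514.5000
Σcross = 841.0000 → A = |Σcross|/2 = 420.5000 mm²
Σ(r_i+r_j)·cross = 28971.2500 → first moment M = |Σ|/6 = 4828.5417
R_c = M/A = 4828.5417/420.5000 = 11.4829 mm
θ = 273° = 4.764749 rad
V = θ·R_c·A = 4.764749·11.4829·420.5000 = 23006.788 mm³

Volume = 23006.788 mm³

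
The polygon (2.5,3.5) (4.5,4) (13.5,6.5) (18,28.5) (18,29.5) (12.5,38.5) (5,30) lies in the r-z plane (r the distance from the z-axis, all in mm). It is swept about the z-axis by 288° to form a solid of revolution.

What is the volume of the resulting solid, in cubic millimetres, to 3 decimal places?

Volume = 17801.102 mm³

Profile (r,z), 7 vertices: (2.5,3.5) (4.5,4) (13.5,6.5) (18,28.5) (18,29.5) (12.5,38.5) (5,30)
edge 0: (2.5,3.5)→(4.5,4)  cross = 2.5·4 − 4.5·3.5 = -5.7500; (r_i+r_j)·cross = 7·-5.7500 = -40.2500
edge 1: (4.5,4)→(13.5,6.5)  cross = 4.5·6.5 − 13.5·4 = -24.7500; (r_i+r_j)·cross = 18·-24.7500 = -445.5000
edge 2: (13.5,6.5)→(18,28.5)  cross = 13.5·28.5 − 18·6.5 = 267.7500; (r_i+r_j)·cross = 31.5·267.7500 = 8434.1250
edge 3: (18,28.5)→(18,29.5)  cross = 18·29.5 − 18·28.5 = 18.0000; (r_i+r_j)·cross = 36·18.0000 = 648.0000
edge 4: (18,29.5)→(12.5,38.5)  cross = 18·38.5 − 12.5·29.5 = 324.2500; (r_i+r_j)·cross = 30.5·324.2500 = 9889.6250
edge 5: (12.5,38.5)→(5,30)  cross = 12.5·30 − 5·38.5 = 182.5000; (r_i+r_j)·cross = 17.5·182.5000 = 3193.7500
edge 6: (5,30)→(2.5,3.5)  cross = 5·3.5 − 2.5·30 = -57.5000; (r_i+r_j)·cross = 7.5·-57.5000 = -431.2500
Σcross = 704.5000 → A = |Σcross|/2 = 352.2500 mm²
Σ(r_i+r_j)·cross = 21248.5000 → first moment M = |Σ|/6 = 3541.4167
R_c = M/A = 3541.4167/352.2500 = 10.0537 mm
θ = 288° = 5.026548 rad
V = θ·R_c·A = 5.026548·10.0537·352.2500 = 17801.102 mm³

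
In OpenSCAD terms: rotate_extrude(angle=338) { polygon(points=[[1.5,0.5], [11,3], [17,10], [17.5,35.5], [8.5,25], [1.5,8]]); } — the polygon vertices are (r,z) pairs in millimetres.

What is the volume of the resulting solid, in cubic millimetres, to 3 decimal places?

Profile (r,z), 6 vertices: (1.5,0.5) (11,3) (17,10) (17.5,35.5) (8.5,25) (1.5,8)
edge 0: (1.5,0.5)→(11,3)  cross = 1.5·3 − 11·0.5 = -1.0000; (r_i+r_j)·cross = 12.5·-1.0000 = -12.5000
edge 1: (11,3)→(17,10)  cross = 11·10 − 17·3 = 59.0000; (r_i+r_j)·cross = 28·59.0000 = 1652.0000
edge 2: (17,10)→(17.5,35.5)  cross = 17·35.5 − 17.5·10 = 428.5000; (r_i+r_j)·cross = 34.5·428.5000 = 14783.2500
edge 3: (17.5,35.5)→(8.5,25)  cross = 17.5·25 − 8.5·35.5 = 135.7500; (r_i+r_j)·cross = 26·135.7500 = 3529.5000
edge 4: (8.5,25)→(1.5,8)  cross = 8.5·8 − 1.5·25 = 30.5000; (r_i+r_j)·cross = 10·30.5000 = 305.0000
edge 5: (1.5,8)→(1.5,0.5)  cross = 1.5·0.5 − 1.5·8 = -11.2500; (r_i+r_j)·cross = 3·-11.2500 = -33.7500
Σcross = 641.5000 → A = |Σcross|/2 = 320.7500 mm²
Σ(r_i+r_j)·cross = 20223.5000 → first moment M = |Σ|/6 = 3370.5833
R_c = M/A = 3370.5833/320.7500 = 10.5084 mm
θ = 338° = 5.899213 rad
V = θ·R_c·A = 5.899213·10.5084·320.7500 = 19883.789 mm³

Volume = 19883.789 mm³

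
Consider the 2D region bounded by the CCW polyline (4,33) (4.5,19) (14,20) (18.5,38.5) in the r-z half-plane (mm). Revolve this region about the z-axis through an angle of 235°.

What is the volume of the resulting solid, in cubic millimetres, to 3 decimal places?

Volume = 8128.878 mm³

Profile (r,z), 4 vertices: (4,33) (4.5,19) (14,20) (18.5,38.5)
edge 0: (4,33)→(4.5,19)  cross = 4·19 − 4.5·33 = -72.5000; (r_i+r_j)·cross = 8.5·-72.5000 = -616.2500
edge 1: (4.5,19)→(14,20)  cross = 4.5·20 − 14·19 = -176.0000; (r_i+r_j)·cross = 18.5·-176.0000 = -3256.0000
edge 2: (14,20)→(18.5,38.5)  cross = 14·38.5 − 18.5·20 = 169.0000; (r_i+r_j)·cross = 32.5·169.0000 = 5492.5000
edge 3: (18.5,38.5)→(4,33)  cross = 18.5·33 − 4·38.5 = 456.5000; (r_i+r_j)·cross = 22.5·456.5000 = 10271.2500
Σcross = 377.0000 → A = |Σcross|/2 = 188.5000 mm²
Σ(r_i+r_j)·cross = 11891.5000 → first moment M = |Σ|/6 = 1981.9167
R_c = M/A = 1981.9167/188.5000 = 10.5141 mm
θ = 235° = 4.101524 rad
V = θ·R_c·A = 4.101524·10.5141·188.5000 = 8128.878 mm³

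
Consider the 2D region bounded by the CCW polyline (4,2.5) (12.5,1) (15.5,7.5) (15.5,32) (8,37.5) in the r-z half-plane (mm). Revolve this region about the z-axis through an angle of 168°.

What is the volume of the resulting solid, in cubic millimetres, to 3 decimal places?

Volume = 9576.901 mm³

Profile (r,z), 5 vertices: (4,2.5) (12.5,1) (15.5,7.5) (15.5,32) (8,37.5)
edge 0: (4,2.5)→(12.5,1)  cross = 4·1 − 12.5·2.5 = -27.2500; (r_i+r_j)·cross = 16.5·-27.2500 = -449.6250
edge 1: (12.5,1)→(15.5,7.5)  cross = 12.5·7.5 − 15.5·1 = 78.2500; (r_i+r_j)·cross = 28·78.2500 = 2191.0000
edge 2: (15.5,7.5)→(15.5,32)  cross = 15.5·32 − 15.5·7.5 = 379.7500; (r_i+r_j)·cross = 31·379.7500 = 11772.2500
edge 3: (15.5,32)→(8,37.5)  cross = 15.5·37.5 − 8·32 = 325.2500; (r_i+r_j)·cross = 23.5·325.2500 = 7643.3750
edge 4: (8,37.5)→(4,2.5)  cross = 8·2.5 − 4·37.5 = -130.0000; (r_i+r_j)·cross = 12·-130.0000 = -1560.0000
Σcross = 626.0000 → A = |Σcross|/2 = 313.0000 mm²
Σ(r_i+r_j)·cross = 19597.0000 → first moment M = |Σ|/6 = 3266.1667
R_c = M/A = 3266.1667/313.0000 = 10.4350 mm
θ = 168° = 2.932153 rad
V = θ·R_c·A = 2.932153·10.4350·313.0000 = 9576.901 mm³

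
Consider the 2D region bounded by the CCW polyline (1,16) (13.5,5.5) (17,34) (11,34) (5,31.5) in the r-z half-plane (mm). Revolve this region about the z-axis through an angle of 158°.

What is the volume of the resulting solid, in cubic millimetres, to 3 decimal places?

Profile (r,z), 5 vertices: (1,16) (13.5,5.5) (17,34) (11,34) (5,31.5)
edge 0: (1,16)→(13.5,5.5)  cross = 1·5.5 − 13.5·16 = -210.5000; (r_i+r_j)·cross = 14.5·-210.5000 = -3052.2500
edge 1: (13.5,5.5)→(17,34)  cross = 13.5·34 − 17·5.5 = 365.5000; (r_i+r_j)·cross = 30.5·365.5000 = 11147.7500
edge 2: (17,34)→(11,34)  cross = 17·34 − 11·34 = 204.0000; (r_i+r_j)·cross = 28·204.0000 = 5712.0000
edge 3: (11,34)→(5,31.5)  cross = 11·31.5 − 5·34 = 176.5000; (r_i+r_j)·cross = 16·176.5000 = 2824.0000
edge 4: (5,31.5)→(1,16)  cross = 5·16 − 1·31.5 = 48.5000; (r_i+r_j)·cross = 6·48.5000 = 291.0000
Σcross = 584.0000 → A = |Σcross|/2 = 292.0000 mm²
Σ(r_i+r_j)·cross = 16922.5000 → first moment M = |Σ|/6 = 2820.4167
R_c = M/A = 2820.4167/292.0000 = 9.6590 mm
θ = 158° = 2.757620 rad
V = θ·R_c·A = 2.757620·9.6590·292.0000 = 7777.638 mm³

Volume = 7777.638 mm³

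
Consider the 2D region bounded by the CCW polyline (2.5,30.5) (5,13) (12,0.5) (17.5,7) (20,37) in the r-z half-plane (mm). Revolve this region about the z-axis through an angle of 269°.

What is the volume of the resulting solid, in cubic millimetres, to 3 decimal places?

Profile (r,z), 5 vertices: (2.5,30.5) (5,13) (12,0.5) (17.5,7) (20,37)
edge 0: (2.5,30.5)→(5,13)  cross = 2.5·13 − 5·30.5 = -120.0000; (r_i+r_j)·cross = 7.5·-120.0000 = -900.0000
edge 1: (5,13)→(12,0.5)  cross = 5·0.5 − 12·13 = -153.5000; (r_i+r_j)·cross = 17·-153.5000 = -2609.5000
edge 2: (12,0.5)→(17.5,7)  cross = 12·7 − 17.5·0.5 = 75.2500; (r_i+r_j)·cross = 29.5·75.2500 = 2219.8750
edge 3: (17.5,7)→(20,37)  cross = 17.5·37 − 20·7 = 507.5000; (r_i+r_j)·cross = 37.5·507.5000 = 19031.2500
edge 4: (20,37)→(2.5,30.5)  cross = 20·30.5 − 2.5·37 = 517.5000; (r_i+r_j)·cross = 22.5·517.5000 = 11643.7500
Σcross = 826.7500 → A = |Σcross|/2 = 413.3750 mm²
Σ(r_i+r_j)·cross = 29385.3750 → first moment M = |Σ|/6 = 4897.5625
R_c = M/A = 4897.5625/413.3750 = 11.8477 mm
θ = 269° = 4.694936 rad
V = θ·R_c·A = 4.694936·11.8477·413.3750 = 22993.741 mm³

Volume = 22993.741 mm³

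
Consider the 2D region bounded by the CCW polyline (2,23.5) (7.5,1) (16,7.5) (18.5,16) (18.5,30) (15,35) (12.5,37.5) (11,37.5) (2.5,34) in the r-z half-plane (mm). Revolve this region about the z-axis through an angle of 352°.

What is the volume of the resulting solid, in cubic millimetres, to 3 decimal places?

Volume = 28706.803 mm³

Profile (r,z), 9 vertices: (2,23.5) (7.5,1) (16,7.5) (18.5,16) (18.5,30) (15,35) (12.5,37.5) (11,37.5) (2.5,34)
edge 0: (2,23.5)→(7.5,1)  cross = 2·1 − 7.5·23.5 = -174.2500; (r_i+r_j)·cross = 9.5·-174.2500 = -1655.3750
edge 1: (7.5,1)→(16,7.5)  cross = 7.5·7.5 − 16·1 = 40.2500; (r_i+r_j)·cross = 23.5·40.2500 = 945.8750
edge 2: (16,7.5)→(18.5,16)  cross = 16·16 − 18.5·7.5 = 117.2500; (r_i+r_j)·cross = 34.5·117.2500 = 4045.1250
edge 3: (18.5,16)→(18.5,30)  cross = 18.5·30 − 18.5·16 = 259.0000; (r_i+r_j)·cross = 37·259.0000 = 9583.0000
edge 4: (18.5,30)→(15,35)  cross = 18.5·35 − 15·30 = 197.5000; (r_i+r_j)·cross = 33.5·197.5000 = 6616.2500
edge 5: (15,35)→(12.5,37.5)  cross = 15·37.5 − 12.5·35 = 125.0000; (r_i+r_j)·cross = 27.5·125.0000 = 3437.5000
edge 6: (12.5,37.5)→(11,37.5)  cross = 12.5·37.5 − 11·37.5 = 56.2500; (r_i+r_j)·cross = 23.5·56.2500 = 1321.8750
edge 7: (11,37.5)→(2.5,34)  cross = 11·34 − 2.5·37.5 = 280.2500; (r_i+r_j)·cross = 13.5·280.2500 = 3783.3750
edge 8: (2.5,34)→(2,23.5)  cross = 2.5·23.5 − 2·34 = -9.2500; (r_i+r_j)·cross = 4.5·-9.2500 = -41.6250
Σcross = 892.0000 → A = |Σcross|/2 = 446.0000 mm²
Σ(r_i+r_j)·cross = 28036.0000 → first moment M = |Σ|/6 = 4672.6667
R_c = M/A = 4672.6667/446.0000 = 10.4768 mm
θ = 352° = 6.143559 rad
V = θ·R_c·A = 6.143559·10.4768·446.0000 = 28706.803 mm³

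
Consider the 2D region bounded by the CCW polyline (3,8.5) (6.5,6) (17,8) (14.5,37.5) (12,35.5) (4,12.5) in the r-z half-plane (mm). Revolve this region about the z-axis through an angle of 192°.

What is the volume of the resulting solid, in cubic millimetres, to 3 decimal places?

Volume = 9336.953 mm³

Profile (r,z), 6 vertices: (3,8.5) (6.5,6) (17,8) (14.5,37.5) (12,35.5) (4,12.5)
edge 0: (3,8.5)→(6.5,6)  cross = 3·6 − 6.5·8.5 = -37.2500; (r_i+r_j)·cross = 9.5·-37.2500 = -353.8750
edge 1: (6.5,6)→(17,8)  cross = 6.5·8 − 17·6 = -50.0000; (r_i+r_j)·cross = 23.5·-50.0000 = -1175.0000
edge 2: (17,8)→(14.5,37.5)  cross = 17·37.5 − 14.5·8 = 521.5000; (r_i+r_j)·cross = 31.5·521.5000 = 16427.2500
edge 3: (14.5,37.5)→(12,35.5)  cross = 14.5·35.5 − 12·37.5 = 64.7500; (r_i+r_j)·cross = 26.5·64.7500 = 1715.8750
edge 4: (12,35.5)→(4,12.5)  cross = 12·12.5 − 4·35.5 = 8.0000; (r_i+r_j)·cross = 16·8.0000 = 128.0000
edge 5: (4,12.5)→(3,8.5)  cross = 4·8.5 − 3·12.5 = -3.5000; (r_i+r_j)·cross = 7·-3.5000 = -24.5000
Σcross = 503.5000 → A = |Σcross|/2 = 251.7500 mm²
Σ(r_i+r_j)·cross = 16717.7500 → first moment M = |Σ|/6 = 2786.2917
R_c = M/A = 2786.2917/251.7500 = 11.0677 mm
θ = 192° = 3.351032 rad
V = θ·R_c·A = 3.351032·11.0677·251.7500 = 9336.953 mm³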